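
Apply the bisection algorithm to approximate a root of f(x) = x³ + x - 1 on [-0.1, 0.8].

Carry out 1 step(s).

f(x) = x³ + x - 1
Initial interval: [-0.1, 0.8]

Iteration 1:
  c_1 = (-0.100000 + 0.800000)/2 = 0.350000
  f(c_1) = f(0.350000) = -0.607125
  f(a) × f(c) ≥ 0, new interval: [0.350000, 0.800000]

After 1 iteration(s), the approximation is c_1 = 0.350000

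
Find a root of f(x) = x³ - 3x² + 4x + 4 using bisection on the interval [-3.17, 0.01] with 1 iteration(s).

f(x) = x³ - 3x² + 4x + 4
Initial interval: [-3.17, 0.01]

Iteration 1:
  c_1 = (-3.170000 + 0.010000)/2 = -1.580000
  f(c_1) = f(-1.580000) = -13.753512
  f(a) × f(c) ≥ 0, new interval: [-1.580000, 0.010000]

After 1 iteration(s), the approximation is c_1 = -1.580000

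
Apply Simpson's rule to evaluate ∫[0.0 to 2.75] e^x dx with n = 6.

f(x) = e^x
a = 0.0, b = 2.75, n = 6
h = (b - a)/n = 0.458333

Simpson's rule: (h/3)[f(x₀) + 4f(x₁) + 2f(x₂) + ... + f(xₙ)]

x_0 = 0.0000, f(x_0) = 1.000000, coefficient = 1
x_1 = 0.4583, f(x_1) = 1.581436, coefficient = 4
x_2 = 0.9167, f(x_2) = 2.500940, coefficient = 2
x_3 = 1.3750, f(x_3) = 3.955077, coefficient = 4
x_4 = 1.8333, f(x_4) = 6.254701, coefficient = 2
x_5 = 2.2917, f(x_5) = 9.891410, coefficient = 4
x_6 = 2.7500, f(x_6) = 15.642632, coefficient = 1

I ≈ (0.458333/3) × 95.865603 = 14.646134
Exact value: 14.642632
Error: 0.003502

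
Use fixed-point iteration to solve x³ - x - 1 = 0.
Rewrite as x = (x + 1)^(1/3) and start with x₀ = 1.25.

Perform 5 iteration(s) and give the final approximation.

Equation: x³ - x - 1 = 0
Fixed-point form: x = (x + 1)^(1/3)
x₀ = 1.25

x_1 = g(1.250000) = 1.310371
x_2 = g(1.310371) = 1.321987
x_3 = g(1.321987) = 1.324199
x_4 = g(1.324199) = 1.324619
x_5 = g(1.324619) = 1.324699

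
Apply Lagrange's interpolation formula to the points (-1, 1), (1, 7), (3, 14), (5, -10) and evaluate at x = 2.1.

Lagrange interpolation formula:
P(x) = Σ yᵢ × Lᵢ(x)
where Lᵢ(x) = Π_{j≠i} (x - xⱼ)/(xᵢ - xⱼ)

L_0(2.1) = (2.1 - 1)/(-1 - 1) × (2.1 - 3)/(-1 - 3) × (2.1 - 5)/(-1 - 5) = -0.059812
L_1(2.1) = (2.1 - (-1))/(1 - (-1)) × (2.1 - 3)/(1 - 3) × (2.1 - 5)/(1 - 5) = 0.505687
L_2(2.1) = (2.1 - (-1))/(3 - (-1)) × (2.1 - 1)/(3 - 1) × (2.1 - 5)/(3 - 5) = 0.618063
L_3(2.1) = (2.1 - (-1))/(5 - (-1)) × (2.1 - 1)/(5 - 1) × (2.1 - 3)/(5 - 3) = -0.063938

P(2.1) = 1×L_0(2.1) + 7×L_1(2.1) + 14×L_2(2.1) + (-10)×L_3(2.1)
P(2.1) = 12.772250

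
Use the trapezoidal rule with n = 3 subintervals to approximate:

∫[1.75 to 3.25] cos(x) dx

f(x) = cos(x)
a = 1.75, b = 3.25, n = 3
h = (b - a)/n = 0.500000

Trapezoidal rule: (h/2)[f(x₀) + 2f(x₁) + 2f(x₂) + ... + f(xₙ)]

x_0 = 1.7500, f(x_0) = -0.178246, coefficient = 1
x_1 = 2.2500, f(x_1) = -0.628174, coefficient = 2
x_2 = 2.7500, f(x_2) = -0.924302, coefficient = 2
x_3 = 3.2500, f(x_3) = -0.994130, coefficient = 1

I ≈ (0.500000/2) × -4.277328 = -1.069332
Exact value: -1.092181
Error: 0.022849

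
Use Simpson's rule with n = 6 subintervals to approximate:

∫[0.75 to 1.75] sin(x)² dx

f(x) = sin(x)²
a = 0.75, b = 1.75, n = 6
h = (b - a)/n = 0.166667

Simpson's rule: (h/3)[f(x₀) + 4f(x₁) + 2f(x₂) + ... + f(xₙ)]

x_0 = 0.7500, f(x_0) = 0.464631, coefficient = 1
x_1 = 0.9167, f(x_1) = 0.629766, coefficient = 4
x_2 = 1.0833, f(x_2) = 0.780615, coefficient = 2
x_3 = 1.2500, f(x_3) = 0.900572, coefficient = 4
x_4 = 1.4167, f(x_4) = 0.976432, coefficient = 2
x_5 = 1.5833, f(x_5) = 0.999843, coefficient = 4
x_6 = 1.7500, f(x_6) = 0.968228, coefficient = 1

I ≈ (0.166667/3) × 15.067674 = 0.837093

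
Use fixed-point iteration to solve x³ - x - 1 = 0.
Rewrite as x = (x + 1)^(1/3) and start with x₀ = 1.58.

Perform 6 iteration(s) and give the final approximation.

Equation: x³ - x - 1 = 0
Fixed-point form: x = (x + 1)^(1/3)
x₀ = 1.58

x_1 = g(1.580000) = 1.371534
x_2 = g(1.371534) = 1.333551
x_3 = g(1.333551) = 1.326394
x_4 = g(1.326394) = 1.325036
x_5 = g(1.325036) = 1.324778
x_6 = g(1.324778) = 1.324729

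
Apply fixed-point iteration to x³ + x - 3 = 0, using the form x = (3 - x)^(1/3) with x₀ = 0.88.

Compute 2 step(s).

Equation: x³ + x - 3 = 0
Fixed-point form: x = (3 - x)^(1/3)
x₀ = 0.88

x_1 = g(0.880000) = 1.284632
x_2 = g(1.284632) = 1.197069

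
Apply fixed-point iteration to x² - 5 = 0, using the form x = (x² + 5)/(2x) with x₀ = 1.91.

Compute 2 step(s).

Equation: x² - 5 = 0
Fixed-point form: x = (x² + 5)/(2x)
x₀ = 1.91

x_1 = g(1.910000) = 2.263901
x_2 = g(2.263901) = 2.236239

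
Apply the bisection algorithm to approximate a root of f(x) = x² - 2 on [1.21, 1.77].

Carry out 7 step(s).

f(x) = x² - 2
Initial interval: [1.21, 1.77]

Iteration 1:
  c_1 = (1.210000 + 1.770000)/2 = 1.490000
  f(c_1) = f(1.490000) = 0.220100
  f(a) × f(c) < 0, new interval: [1.210000, 1.490000]
Iteration 2:
  c_2 = (1.210000 + 1.490000)/2 = 1.350000
  f(c_2) = f(1.350000) = -0.177500
  f(a) × f(c) ≥ 0, new interval: [1.350000, 1.490000]
Iteration 3:
  c_3 = (1.350000 + 1.490000)/2 = 1.420000
  f(c_3) = f(1.420000) = 0.016400
  f(a) × f(c) < 0, new interval: [1.350000, 1.420000]
Iteration 4:
  c_4 = (1.350000 + 1.420000)/2 = 1.385000
  f(c_4) = f(1.385000) = -0.081775
  f(a) × f(c) ≥ 0, new interval: [1.385000, 1.420000]
Iteration 5:
  c_5 = (1.385000 + 1.420000)/2 = 1.402500
  f(c_5) = f(1.402500) = -0.032994
  f(a) × f(c) ≥ 0, new interval: [1.402500, 1.420000]
Iteration 6:
  c_6 = (1.402500 + 1.420000)/2 = 1.411250
  f(c_6) = f(1.411250) = -0.008373
  f(a) × f(c) ≥ 0, new interval: [1.411250, 1.420000]
Iteration 7:
  c_7 = (1.411250 + 1.420000)/2 = 1.415625
  f(c_7) = f(1.415625) = 0.003994
  f(a) × f(c) < 0, new interval: [1.411250, 1.415625]

After 7 iteration(s), the approximation is c_7 = 1.415625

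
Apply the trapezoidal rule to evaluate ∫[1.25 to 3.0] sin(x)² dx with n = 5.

f(x) = sin(x)²
a = 1.25, b = 3.0, n = 5
h = (b - a)/n = 0.350000

Trapezoidal rule: (h/2)[f(x₀) + 2f(x₁) + 2f(x₂) + ... + f(xₙ)]

x_0 = 1.2500, f(x_0) = 0.900572, coefficient = 1
x_1 = 1.6000, f(x_1) = 0.999147, coefficient = 2
x_2 = 1.9500, f(x_2) = 0.862966, coefficient = 2
x_3 = 2.3000, f(x_3) = 0.556076, coefficient = 2
x_4 = 2.6500, f(x_4) = 0.222813, coefficient = 2
x_5 = 3.0000, f(x_5) = 0.019915, coefficient = 1

I ≈ (0.350000/2) × 6.202492 = 1.085436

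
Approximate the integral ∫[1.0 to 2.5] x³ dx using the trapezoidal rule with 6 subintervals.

f(x) = x³
a = 1.0, b = 2.5, n = 6
h = (b - a)/n = 0.250000

Trapezoidal rule: (h/2)[f(x₀) + 2f(x₁) + 2f(x₂) + ... + f(xₙ)]

x_0 = 1.0000, f(x_0) = 1.000000, coefficient = 1
x_1 = 1.2500, f(x_1) = 1.953125, coefficient = 2
x_2 = 1.5000, f(x_2) = 3.375000, coefficient = 2
x_3 = 1.7500, f(x_3) = 5.359375, coefficient = 2
x_4 = 2.0000, f(x_4) = 8.000000, coefficient = 2
x_5 = 2.2500, f(x_5) = 11.390625, coefficient = 2
x_6 = 2.5000, f(x_6) = 15.625000, coefficient = 1

I ≈ (0.250000/2) × 76.781250 = 9.597656
Exact value: 9.515625
Error: 0.082031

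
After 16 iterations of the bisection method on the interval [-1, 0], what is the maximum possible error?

Bisection error bound: |error| ≤ (b-a)/2^n
|error| ≤ (0 - (-1))/2^16 = 1/2^16
|error| ≤ 0.0000152588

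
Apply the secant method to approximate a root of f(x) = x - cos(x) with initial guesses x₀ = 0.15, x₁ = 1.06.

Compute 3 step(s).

f(x) = x - cos(x)
x₀ = 0.15, x₁ = 1.06

Secant formula: x_{n+1} = x_n - f(x_n)(x_n - x_{n-1})/(f(x_n) - f(x_{n-1}))

Iteration 1:
  f(0.150000) = -0.838771
  f(1.060000) = 0.571128
  x_2 = 1.060000 - 0.571128×(1.060000 - 0.150000)/(0.571128 - (-0.838771))
       = 0.691373
Iteration 2:
  f(1.060000) = 0.571128
  f(0.691373) = -0.078998
  x_3 = 0.691373 - (-0.078998)×(0.691373 - 1.060000)/(-0.078998 - 0.571128)
       = 0.736166
Iteration 3:
  f(0.691373) = -0.078998
  f(0.736166) = -0.004883
  x_4 = 0.736166 - (-0.004883)×(0.736166 - 0.691373)/(-0.004883 - (-0.078998))
       = 0.739117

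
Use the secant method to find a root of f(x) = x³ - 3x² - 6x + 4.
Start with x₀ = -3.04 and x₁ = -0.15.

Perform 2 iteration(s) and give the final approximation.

f(x) = x³ - 3x² - 6x + 4
x₀ = -3.04, x₁ = -0.15

Secant formula: x_{n+1} = x_n - f(x_n)(x_n - x_{n-1})/(f(x_n) - f(x_{n-1}))

Iteration 1:
  f(-3.040000) = -33.579264
  f(-0.150000) = 4.829125
  x_2 = -0.150000 - 4.829125×(-0.150000 - (-3.040000))/(4.829125 - (-33.579264))
       = -0.513363
Iteration 2:
  f(-0.150000) = 4.829125
  f(-0.513363) = 6.154260
  x_3 = -0.513363 - 6.154260×(-0.513363 - (-0.150000))/(6.154260 - 4.829125)
       = 1.174185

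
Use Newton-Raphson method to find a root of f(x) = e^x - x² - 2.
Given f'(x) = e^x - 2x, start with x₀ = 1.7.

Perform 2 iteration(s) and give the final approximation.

f(x) = e^x - x² - 2
f'(x) = e^x - 2x
x₀ = 1.7

Newton-Raphson formula: x_{n+1} = x_n - f(x_n)/f'(x_n)

Iteration 1:
  f(1.700000) = 0.583947
  f'(1.700000) = 2.073947
  x_1 = 1.700000 - 0.583947/2.073947 = 1.418437
Iteration 2:
  f(1.418437) = 0.118695
  f'(1.418437) = 1.293785
  x_2 = 1.418437 - 0.118695/1.293785 = 1.326694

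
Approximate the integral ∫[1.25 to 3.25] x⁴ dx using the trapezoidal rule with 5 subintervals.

f(x) = x⁴
a = 1.25, b = 3.25, n = 5
h = (b - a)/n = 0.400000

Trapezoidal rule: (h/2)[f(x₀) + 2f(x₁) + 2f(x₂) + ... + f(xₙ)]

x_0 = 1.2500, f(x_0) = 2.441406, coefficient = 1
x_1 = 1.6500, f(x_1) = 7.412006, coefficient = 2
x_2 = 2.0500, f(x_2) = 17.661006, coefficient = 2
x_3 = 2.4500, f(x_3) = 36.030006, coefficient = 2
x_4 = 2.8500, f(x_4) = 65.975006, coefficient = 2
x_5 = 3.2500, f(x_5) = 111.566406, coefficient = 1

I ≈ (0.400000/2) × 368.163863 = 73.632773
Exact value: 71.907813
Error: 1.724960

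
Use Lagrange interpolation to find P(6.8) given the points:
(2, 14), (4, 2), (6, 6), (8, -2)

Lagrange interpolation formula:
P(x) = Σ yᵢ × Lᵢ(x)
where Lᵢ(x) = Π_{j≠i} (x - xⱼ)/(xᵢ - xⱼ)

L_0(6.8) = (6.8 - 4)/(2 - 4) × (6.8 - 6)/(2 - 6) × (6.8 - 8)/(2 - 8) = 0.056000
L_1(6.8) = (6.8 - 2)/(4 - 2) × (6.8 - 6)/(4 - 6) × (6.8 - 8)/(4 - 8) = -0.288000
L_2(6.8) = (6.8 - 2)/(6 - 2) × (6.8 - 4)/(6 - 4) × (6.8 - 8)/(6 - 8) = 1.008000
L_3(6.8) = (6.8 - 2)/(8 - 2) × (6.8 - 4)/(8 - 4) × (6.8 - 6)/(8 - 6) = 0.224000

P(6.8) = 14×L_0(6.8) + 2×L_1(6.8) + 6×L_2(6.8) + (-2)×L_3(6.8)
P(6.8) = 5.808000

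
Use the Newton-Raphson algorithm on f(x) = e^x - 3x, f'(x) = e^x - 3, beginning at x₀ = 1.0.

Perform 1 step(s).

f(x) = e^x - 3x
f'(x) = e^x - 3
x₀ = 1.0

Newton-Raphson formula: x_{n+1} = x_n - f(x_n)/f'(x_n)

Iteration 1:
  f(1.000000) = -0.281718
  f'(1.000000) = -0.281718
  x_1 = 1.000000 - (-0.281718)/(-0.281718) = 0.000000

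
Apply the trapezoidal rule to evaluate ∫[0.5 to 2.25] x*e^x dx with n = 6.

f(x) = x*e^x
a = 0.5, b = 2.25, n = 6
h = (b - a)/n = 0.291667

Trapezoidal rule: (h/2)[f(x₀) + 2f(x₁) + 2f(x₂) + ... + f(xₙ)]

x_0 = 0.5000, f(x_0) = 0.824361, coefficient = 1
x_1 = 0.7917, f(x_1) = 1.747265, coefficient = 2
x_2 = 1.0833, f(x_2) = 3.200721, coefficient = 2
x_3 = 1.3750, f(x_3) = 5.438230, coefficient = 2
x_4 = 1.6667, f(x_4) = 8.824150, coefficient = 2
x_5 = 1.9583, f(x_5) = 13.879697, coefficient = 2
x_6 = 2.2500, f(x_6) = 21.347406, coefficient = 1

I ≈ (0.291667/2) × 88.351893 = 12.884651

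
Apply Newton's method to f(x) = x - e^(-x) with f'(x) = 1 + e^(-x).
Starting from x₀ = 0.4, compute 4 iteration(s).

f(x) = x - e^(-x)
f'(x) = 1 + e^(-x)
x₀ = 0.4

Newton-Raphson formula: x_{n+1} = x_n - f(x_n)/f'(x_n)

Iteration 1:
  f(0.400000) = -0.270320
  f'(0.400000) = 1.670320
  x_1 = 0.400000 - (-0.270320)/1.670320 = 0.561837
Iteration 2:
  f(0.561837) = -0.008323
  f'(0.561837) = 1.570161
  x_2 = 0.561837 - (-0.008323)/1.570161 = 0.567138
Iteration 3:
  f(0.567138) = -0.000008
  f'(0.567138) = 1.567146
  x_3 = 0.567138 - (-0.000008)/1.567146 = 0.567143
Iteration 4:
  f(0.567143) = 0.000000
  f'(0.567143) = 1.567143
  x_4 = 0.567143 - 0.000000/1.567143 = 0.567143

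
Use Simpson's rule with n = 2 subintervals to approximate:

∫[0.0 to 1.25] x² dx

f(x) = x²
a = 0.0, b = 1.25, n = 2
h = (b - a)/n = 0.625000

Simpson's rule: (h/3)[f(x₀) + 4f(x₁) + 2f(x₂) + ... + f(xₙ)]

x_0 = 0.0000, f(x_0) = 0.000000, coefficient = 1
x_1 = 0.6250, f(x_1) = 0.390625, coefficient = 4
x_2 = 1.2500, f(x_2) = 1.562500, coefficient = 1

I ≈ (0.625000/3) × 3.125000 = 0.651042
Exact value: 0.651042
Error: 0.000000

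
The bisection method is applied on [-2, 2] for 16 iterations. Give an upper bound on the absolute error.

Bisection error bound: |error| ≤ (b-a)/2^n
|error| ≤ (2 - (-2))/2^16 = 4/2^16
|error| ≤ 0.0000610352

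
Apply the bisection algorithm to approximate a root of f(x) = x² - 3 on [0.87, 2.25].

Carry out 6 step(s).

f(x) = x² - 3
Initial interval: [0.87, 2.25]

Iteration 1:
  c_1 = (0.870000 + 2.250000)/2 = 1.560000
  f(c_1) = f(1.560000) = -0.566400
  f(a) × f(c) ≥ 0, new interval: [1.560000, 2.250000]
Iteration 2:
  c_2 = (1.560000 + 2.250000)/2 = 1.905000
  f(c_2) = f(1.905000) = 0.629025
  f(a) × f(c) < 0, new interval: [1.560000, 1.905000]
Iteration 3:
  c_3 = (1.560000 + 1.905000)/2 = 1.732500
  f(c_3) = f(1.732500) = 0.001556
  f(a) × f(c) < 0, new interval: [1.560000, 1.732500]
Iteration 4:
  c_4 = (1.560000 + 1.732500)/2 = 1.646250
  f(c_4) = f(1.646250) = -0.289861
  f(a) × f(c) ≥ 0, new interval: [1.646250, 1.732500]
Iteration 5:
  c_5 = (1.646250 + 1.732500)/2 = 1.689375
  f(c_5) = f(1.689375) = -0.146012
  f(a) × f(c) ≥ 0, new interval: [1.689375, 1.732500]
Iteration 6:
  c_6 = (1.689375 + 1.732500)/2 = 1.710938
  f(c_6) = f(1.710938) = -0.072693
  f(a) × f(c) ≥ 0, new interval: [1.710938, 1.732500]

After 6 iteration(s), the approximation is c_6 = 1.710938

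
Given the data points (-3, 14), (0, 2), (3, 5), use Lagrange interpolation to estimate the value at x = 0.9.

Lagrange interpolation formula:
P(x) = Σ yᵢ × Lᵢ(x)
where Lᵢ(x) = Π_{j≠i} (x - xⱼ)/(xᵢ - xⱼ)

L_0(0.9) = (0.9 - 0)/(-3 - 0) × (0.9 - 3)/(-3 - 3) = -0.105000
L_1(0.9) = (0.9 - (-3))/(0 - (-3)) × (0.9 - 3)/(0 - 3) = 0.910000
L_2(0.9) = (0.9 - (-3))/(3 - (-3)) × (0.9 - 0)/(3 - 0) = 0.195000

P(0.9) = 14×L_0(0.9) + 2×L_1(0.9) + 5×L_2(0.9)
P(0.9) = 1.325000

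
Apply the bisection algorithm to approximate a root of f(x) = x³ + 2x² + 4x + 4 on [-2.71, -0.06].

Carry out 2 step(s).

f(x) = x³ + 2x² + 4x + 4
Initial interval: [-2.71, -0.06]

Iteration 1:
  c_1 = (-2.710000 + (-0.060000))/2 = -1.385000
  f(c_1) = f(-1.385000) = -0.360292
  f(a) × f(c) ≥ 0, new interval: [-1.385000, -0.060000]
Iteration 2:
  c_2 = (-1.385000 + (-0.060000))/2 = -0.722500
  f(c_2) = f(-0.722500) = 1.776863
  f(a) × f(c) < 0, new interval: [-1.385000, -0.722500]

After 2 iteration(s), the approximation is c_2 = -0.722500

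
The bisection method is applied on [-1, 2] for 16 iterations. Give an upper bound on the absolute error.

Bisection error bound: |error| ≤ (b-a)/2^n
|error| ≤ (2 - (-1))/2^16 = 3/2^16
|error| ≤ 0.0000457764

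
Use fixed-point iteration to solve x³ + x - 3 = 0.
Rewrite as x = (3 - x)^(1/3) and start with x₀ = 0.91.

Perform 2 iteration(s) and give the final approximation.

Equation: x³ + x - 3 = 0
Fixed-point form: x = (3 - x)^(1/3)
x₀ = 0.91

x_1 = g(0.910000) = 1.278543
x_2 = g(1.278543) = 1.198483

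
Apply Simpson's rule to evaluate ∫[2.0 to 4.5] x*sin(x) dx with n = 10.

f(x) = x*sin(x)
a = 2.0, b = 4.5, n = 10
h = (b - a)/n = 0.250000

Simpson's rule: (h/3)[f(x₀) + 4f(x₁) + 2f(x₂) + ... + f(xₙ)]

x_0 = 2.0000, f(x_0) = 1.818595, coefficient = 1
x_1 = 2.2500, f(x_1) = 1.750665, coefficient = 4
x_2 = 2.5000, f(x_2) = 1.496180, coefficient = 2
x_3 = 2.7500, f(x_3) = 1.049568, coefficient = 4
x_4 = 3.0000, f(x_4) = 0.423360, coefficient = 2
x_5 = 3.2500, f(x_5) = -0.351634, coefficient = 4
x_6 = 3.5000, f(x_6) = -1.227741, coefficient = 2
x_7 = 3.7500, f(x_7) = -2.143355, coefficient = 4
x_8 = 4.0000, f(x_8) = -3.027210, coefficient = 2
x_9 = 4.2500, f(x_9) = -3.803705, coefficient = 4
x_10 = 4.5000, f(x_10) = -4.398886, coefficient = 1

I ≈ (0.250000/3) × -21.244958 = -1.770413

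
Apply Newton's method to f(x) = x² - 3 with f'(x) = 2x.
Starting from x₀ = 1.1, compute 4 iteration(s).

f(x) = x² - 3
f'(x) = 2x
x₀ = 1.1

Newton-Raphson formula: x_{n+1} = x_n - f(x_n)/f'(x_n)

Iteration 1:
  f(1.100000) = -1.790000
  f'(1.100000) = 2.200000
  x_1 = 1.100000 - (-1.790000)/2.200000 = 1.913636
Iteration 2:
  f(1.913636) = 0.662004
  f'(1.913636) = 3.827273
  x_2 = 1.913636 - 0.662004/3.827273 = 1.740666
Iteration 3:
  f(1.740666) = 0.029919
  f'(1.740666) = 3.481332
  x_3 = 1.740666 - 0.029919/3.481332 = 1.732072
Iteration 4:
  f(1.732072) = 0.000074
  f'(1.732072) = 3.464144
  x_4 = 1.732072 - 0.000074/3.464144 = 1.732051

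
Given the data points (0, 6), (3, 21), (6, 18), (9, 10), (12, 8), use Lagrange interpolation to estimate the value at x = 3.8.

Lagrange interpolation formula:
P(x) = Σ yᵢ × Lᵢ(x)
where Lᵢ(x) = Π_{j≠i} (x - xⱼ)/(xᵢ - xⱼ)

L_0(3.8) = (3.8 - 3)/(0 - 3) × (3.8 - 6)/(0 - 6) × (3.8 - 9)/(0 - 9) × (3.8 - 12)/(0 - 12) = -0.038604
L_1(3.8) = (3.8 - 0)/(3 - 0) × (3.8 - 6)/(3 - 6) × (3.8 - 9)/(3 - 9) × (3.8 - 12)/(3 - 12) = 0.733478
L_2(3.8) = (3.8 - 0)/(6 - 0) × (3.8 - 3)/(6 - 3) × (3.8 - 9)/(6 - 9) × (3.8 - 12)/(6 - 12) = 0.400079
L_3(3.8) = (3.8 - 0)/(9 - 0) × (3.8 - 3)/(9 - 3) × (3.8 - 6)/(9 - 6) × (3.8 - 12)/(9 - 12) = -0.112843
L_4(3.8) = (3.8 - 0)/(12 - 0) × (3.8 - 3)/(12 - 3) × (3.8 - 6)/(12 - 6) × (3.8 - 9)/(12 - 9) = 0.017890

P(3.8) = 6×L_0(3.8) + 21×L_1(3.8) + 18×L_2(3.8) + 10×L_3(3.8) + 8×L_4(3.8)
P(3.8) = 21.387529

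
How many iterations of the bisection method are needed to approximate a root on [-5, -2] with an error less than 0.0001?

We need (b-a)/2^n ≤ 0.0001
(-2 - (-5))/2^n ≤ 0.0001
3/2^n ≤ 0.0001
2^n ≥ 30000
n ≥ log₂(30000) = 14.87
n ≥ 15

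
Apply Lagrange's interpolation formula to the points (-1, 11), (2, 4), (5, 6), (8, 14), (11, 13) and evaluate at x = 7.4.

Lagrange interpolation formula:
P(x) = Σ yᵢ × Lᵢ(x)
where Lᵢ(x) = Π_{j≠i} (x - xⱼ)/(xᵢ - xⱼ)

L_0(7.4) = (7.4 - 2)/(-1 - 2) × (7.4 - 5)/(-1 - 5) × (7.4 - 8)/(-1 - 8) × (7.4 - 11)/(-1 - 11) = 0.014400
L_1(7.4) = (7.4 - (-1))/(2 - (-1)) × (7.4 - 5)/(2 - 5) × (7.4 - 8)/(2 - 8) × (7.4 - 11)/(2 - 11) = -0.089600
L_2(7.4) = (7.4 - (-1))/(5 - (-1)) × (7.4 - 2)/(5 - 2) × (7.4 - 8)/(5 - 8) × (7.4 - 11)/(5 - 11) = 0.302400
L_3(7.4) = (7.4 - (-1))/(8 - (-1)) × (7.4 - 2)/(8 - 2) × (7.4 - 5)/(8 - 5) × (7.4 - 11)/(8 - 11) = 0.806400
L_4(7.4) = (7.4 - (-1))/(11 - (-1)) × (7.4 - 2)/(11 - 2) × (7.4 - 5)/(11 - 5) × (7.4 - 8)/(11 - 8) = -0.033600

P(7.4) = 11×L_0(7.4) + 4×L_1(7.4) + 6×L_2(7.4) + 14×L_3(7.4) + 13×L_4(7.4)
P(7.4) = 12.467200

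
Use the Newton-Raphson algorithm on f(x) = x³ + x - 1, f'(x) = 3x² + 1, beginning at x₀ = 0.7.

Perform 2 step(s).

f(x) = x³ + x - 1
f'(x) = 3x² + 1
x₀ = 0.7

Newton-Raphson formula: x_{n+1} = x_n - f(x_n)/f'(x_n)

Iteration 1:
  f(0.700000) = 0.043000
  f'(0.700000) = 2.470000
  x_1 = 0.700000 - 0.043000/2.470000 = 0.682591
Iteration 2:
  f(0.682591) = 0.000631
  f'(0.682591) = 2.397792
  x_2 = 0.682591 - 0.000631/2.397792 = 0.682328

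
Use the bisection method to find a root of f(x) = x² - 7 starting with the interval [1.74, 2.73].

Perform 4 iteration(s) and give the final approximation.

f(x) = x² - 7
Initial interval: [1.74, 2.73]

Iteration 1:
  c_1 = (1.740000 + 2.730000)/2 = 2.235000
  f(c_1) = f(2.235000) = -2.004775
  f(a) × f(c) ≥ 0, new interval: [2.235000, 2.730000]
Iteration 2:
  c_2 = (2.235000 + 2.730000)/2 = 2.482500
  f(c_2) = f(2.482500) = -0.837194
  f(a) × f(c) ≥ 0, new interval: [2.482500, 2.730000]
Iteration 3:
  c_3 = (2.482500 + 2.730000)/2 = 2.606250
  f(c_3) = f(2.606250) = -0.207461
  f(a) × f(c) ≥ 0, new interval: [2.606250, 2.730000]
Iteration 4:
  c_4 = (2.606250 + 2.730000)/2 = 2.668125
  f(c_4) = f(2.668125) = 0.118891
  f(a) × f(c) < 0, new interval: [2.606250, 2.668125]

After 4 iteration(s), the approximation is c_4 = 2.668125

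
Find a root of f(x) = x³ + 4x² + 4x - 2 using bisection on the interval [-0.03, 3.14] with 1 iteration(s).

f(x) = x³ + 4x² + 4x - 2
Initial interval: [-0.03, 3.14]

Iteration 1:
  c_1 = (-0.030000 + 3.140000)/2 = 1.555000
  f(c_1) = f(1.555000) = 17.652129
  f(a) × f(c) < 0, new interval: [-0.030000, 1.555000]

After 1 iteration(s), the approximation is c_1 = 1.555000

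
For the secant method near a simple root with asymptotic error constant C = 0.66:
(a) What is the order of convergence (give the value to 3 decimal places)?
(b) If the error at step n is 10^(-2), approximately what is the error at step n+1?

(a) Secant method has superlinear convergence with order φ = (1+√5)/2 ≈ 1.618.
    This means |e_{n+1}| ≈ C|e_n|^1.618.

(b) With |e_n| = 10^(-2) and C = 0.66:
    |e_{n+1}| ≈ 0.66 × (10^(-2))^1.618 = 0.66 × 10^(-3.24)

(a) ≈ 1.618 (golden ratio); (b) |e_{n+1}| ≈ 3.832e-04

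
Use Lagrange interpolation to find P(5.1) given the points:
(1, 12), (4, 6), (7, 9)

Lagrange interpolation formula:
P(x) = Σ yᵢ × Lᵢ(x)
where Lᵢ(x) = Π_{j≠i} (x - xⱼ)/(xᵢ - xⱼ)

L_0(5.1) = (5.1 - 4)/(1 - 4) × (5.1 - 7)/(1 - 7) = -0.116111
L_1(5.1) = (5.1 - 1)/(4 - 1) × (5.1 - 7)/(4 - 7) = 0.865556
L_2(5.1) = (5.1 - 1)/(7 - 1) × (5.1 - 4)/(7 - 4) = 0.250556

P(5.1) = 12×L_0(5.1) + 6×L_1(5.1) + 9×L_2(5.1)
P(5.1) = 6.055000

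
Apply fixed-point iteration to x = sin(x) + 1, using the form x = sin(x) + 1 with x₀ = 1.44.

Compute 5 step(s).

Equation: x = sin(x) + 1
Fixed-point form: x = sin(x) + 1
x₀ = 1.44

x_1 = g(1.440000) = 1.991458
x_2 = g(1.991458) = 1.912819
x_3 = g(1.912819) = 1.942078
x_4 = g(1.942078) = 1.931863
x_5 = g(1.931863) = 1.935521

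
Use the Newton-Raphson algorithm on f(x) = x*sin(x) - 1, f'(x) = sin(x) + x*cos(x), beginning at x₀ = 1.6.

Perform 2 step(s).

f(x) = x*sin(x) - 1
f'(x) = sin(x) + x*cos(x)
x₀ = 1.6

Newton-Raphson formula: x_{n+1} = x_n - f(x_n)/f'(x_n)

Iteration 1:
  f(1.600000) = 0.599318
  f'(1.600000) = 0.952854
  x_1 = 1.600000 - 0.599318/0.952854 = 0.971029
Iteration 2:
  f(0.971029) = -0.198448
  f'(0.971029) = 1.373565
  x_2 = 0.971029 - (-0.198448)/1.373565 = 1.115505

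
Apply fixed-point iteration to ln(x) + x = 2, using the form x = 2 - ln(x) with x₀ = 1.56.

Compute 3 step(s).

Equation: ln(x) + x = 2
Fixed-point form: x = 2 - ln(x)
x₀ = 1.56

x_1 = g(1.560000) = 1.555314
x_2 = g(1.555314) = 1.558322
x_3 = g(1.558322) = 1.556390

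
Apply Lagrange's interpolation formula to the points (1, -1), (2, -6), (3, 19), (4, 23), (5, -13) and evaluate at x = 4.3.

Lagrange interpolation formula:
P(x) = Σ yᵢ × Lᵢ(x)
where Lᵢ(x) = Π_{j≠i} (x - xⱼ)/(xᵢ - xⱼ)

L_0(4.3) = (4.3 - 2)/(1 - 2) × (4.3 - 3)/(1 - 3) × (4.3 - 4)/(1 - 4) × (4.3 - 5)/(1 - 5) = -0.026162
L_1(4.3) = (4.3 - 1)/(2 - 1) × (4.3 - 3)/(2 - 3) × (4.3 - 4)/(2 - 4) × (4.3 - 5)/(2 - 5) = 0.150150
L_2(4.3) = (4.3 - 1)/(3 - 1) × (4.3 - 2)/(3 - 2) × (4.3 - 4)/(3 - 4) × (4.3 - 5)/(3 - 5) = -0.398475
L_3(4.3) = (4.3 - 1)/(4 - 1) × (4.3 - 2)/(4 - 2) × (4.3 - 3)/(4 - 3) × (4.3 - 5)/(4 - 5) = 1.151150
L_4(4.3) = (4.3 - 1)/(5 - 1) × (4.3 - 2)/(5 - 2) × (4.3 - 3)/(5 - 3) × (4.3 - 4)/(5 - 4) = 0.123337

P(4.3) = (-1)×L_0(4.3) + (-6)×L_1(4.3) + 19×L_2(4.3) + 23×L_3(4.3) + (-13)×L_4(4.3)
P(4.3) = 16.427300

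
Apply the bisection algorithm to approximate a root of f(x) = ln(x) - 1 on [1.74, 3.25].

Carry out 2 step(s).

f(x) = ln(x) - 1
Initial interval: [1.74, 3.25]

Iteration 1:
  c_1 = (1.740000 + 3.250000)/2 = 2.495000
  f(c_1) = f(2.495000) = -0.085711
  f(a) × f(c) ≥ 0, new interval: [2.495000, 3.250000]
Iteration 2:
  c_2 = (2.495000 + 3.250000)/2 = 2.872500
  f(c_2) = f(2.872500) = 0.055183
  f(a) × f(c) < 0, new interval: [2.495000, 2.872500]

After 2 iteration(s), the approximation is c_2 = 2.872500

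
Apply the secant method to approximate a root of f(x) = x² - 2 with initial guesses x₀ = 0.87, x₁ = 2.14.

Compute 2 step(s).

f(x) = x² - 2
x₀ = 0.87, x₁ = 2.14

Secant formula: x_{n+1} = x_n - f(x_n)(x_n - x_{n-1})/(f(x_n) - f(x_{n-1}))

Iteration 1:
  f(0.870000) = -1.243100
  f(2.140000) = 2.579600
  x_2 = 2.140000 - 2.579600×(2.140000 - 0.870000)/(2.579600 - (-1.243100))
       = 1.282990
Iteration 2:
  f(2.140000) = 2.579600
  f(1.282990) = -0.353937
  x_3 = 1.282990 - (-0.353937)×(1.282990 - 2.140000)/(-0.353937 - 2.579600)
       = 1.386390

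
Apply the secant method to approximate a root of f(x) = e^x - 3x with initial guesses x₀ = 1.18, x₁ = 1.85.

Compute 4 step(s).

f(x) = e^x - 3x
x₀ = 1.18, x₁ = 1.85

Secant formula: x_{n+1} = x_n - f(x_n)(x_n - x_{n-1})/(f(x_n) - f(x_{n-1}))

Iteration 1:
  f(1.180000) = -0.285626
  f(1.850000) = 0.809820
  x_2 = 1.850000 - 0.809820×(1.850000 - 1.180000)/(0.809820 - (-0.285626))
       = 1.354695
Iteration 2:
  f(1.850000) = 0.809820
  f(1.354695) = -0.188506
  x_3 = 1.354695 - (-0.188506)×(1.354695 - 1.850000)/(-0.188506 - 0.809820)
       = 1.448220
Iteration 3:
  f(1.354695) = -0.188506
  f(1.448220) = -0.089127
  x_4 = 1.448220 - (-0.089127)×(1.448220 - 1.354695)/(-0.089127 - (-0.188506))
       = 1.532097
Iteration 4:
  f(1.448220) = -0.089127
  f(1.532097) = 0.031580
  x_5 = 1.532097 - 0.031580×(1.532097 - 1.448220)/(0.031580 - (-0.089127))
       = 1.510153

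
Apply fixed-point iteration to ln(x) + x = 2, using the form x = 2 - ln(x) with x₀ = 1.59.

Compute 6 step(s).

Equation: ln(x) + x = 2
Fixed-point form: x = 2 - ln(x)
x₀ = 1.59

x_1 = g(1.590000) = 1.536266
x_2 = g(1.536266) = 1.570645
x_3 = g(1.570645) = 1.548514
x_4 = g(1.548514) = 1.562705
x_5 = g(1.562705) = 1.553582
x_6 = g(1.553582) = 1.559437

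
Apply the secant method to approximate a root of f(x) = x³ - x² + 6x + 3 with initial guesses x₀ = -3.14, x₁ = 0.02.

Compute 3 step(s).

f(x) = x³ - x² + 6x + 3
x₀ = -3.14, x₁ = 0.02

Secant formula: x_{n+1} = x_n - f(x_n)(x_n - x_{n-1})/(f(x_n) - f(x_{n-1}))

Iteration 1:
  f(-3.140000) = -56.658744
  f(0.020000) = 3.119608
  x_2 = 0.020000 - 3.119608×(0.020000 - (-3.140000))/(3.119608 - (-56.658744))
       = -0.144909
Iteration 2:
  f(0.020000) = 3.119608
  f(-0.144909) = 2.106507
  x_3 = -0.144909 - 2.106507×(-0.144909 - 0.020000)/(2.106507 - 3.119608)
       = -0.487798
Iteration 3:
  f(-0.144909) = 2.106507
  f(-0.487798) = -0.280801
  x_4 = -0.487798 - (-0.280801)×(-0.487798 - (-0.144909))/(-0.280801 - 2.106507)
       = -0.447466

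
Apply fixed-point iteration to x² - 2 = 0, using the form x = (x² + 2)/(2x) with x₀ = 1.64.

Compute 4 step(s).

Equation: x² - 2 = 0
Fixed-point form: x = (x² + 2)/(2x)
x₀ = 1.64

x_1 = g(1.640000) = 1.429756
x_2 = g(1.429756) = 1.414298
x_3 = g(1.414298) = 1.414214
x_4 = g(1.414214) = 1.414214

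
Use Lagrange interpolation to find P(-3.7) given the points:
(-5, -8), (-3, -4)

Lagrange interpolation formula:
P(x) = Σ yᵢ × Lᵢ(x)
where Lᵢ(x) = Π_{j≠i} (x - xⱼ)/(xᵢ - xⱼ)

L_0(-3.7) = (-3.7 - (-3))/(-5 - (-3)) = 0.350000
L_1(-3.7) = (-3.7 - (-5))/(-3 - (-5)) = 0.650000

P(-3.7) = (-8)×L_0(-3.7) + (-4)×L_1(-3.7)
P(-3.7) = -5.400000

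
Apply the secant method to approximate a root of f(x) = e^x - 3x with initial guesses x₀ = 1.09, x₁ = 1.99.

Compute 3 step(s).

f(x) = e^x - 3x
x₀ = 1.09, x₁ = 1.99

Secant formula: x_{n+1} = x_n - f(x_n)(x_n - x_{n-1})/(f(x_n) - f(x_{n-1}))

Iteration 1:
  f(1.090000) = -0.295726
  f(1.990000) = 1.345534
  x_2 = 1.990000 - 1.345534×(1.990000 - 1.090000)/(1.345534 - (-0.295726))
       = 1.252164
Iteration 2:
  f(1.990000) = 1.345534
  f(1.252164) = -0.258588
  x_3 = 1.252164 - (-0.258588)×(1.252164 - 1.990000)/(-0.258588 - 1.345534)
       = 1.371105
Iteration 3:
  f(1.252164) = -0.258588
  f(1.371105) = -0.173614
  x_4 = 1.371105 - (-0.173614)×(1.371105 - 1.252164)/(-0.173614 - (-0.258588))
       = 1.614116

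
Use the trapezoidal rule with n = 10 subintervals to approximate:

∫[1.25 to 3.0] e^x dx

f(x) = e^x
a = 1.25, b = 3.0, n = 10
h = (b - a)/n = 0.175000

Trapezoidal rule: (h/2)[f(x₀) + 2f(x₁) + 2f(x₂) + ... + f(xₙ)]

x_0 = 1.2500, f(x_0) = 3.490343, coefficient = 1
x_1 = 1.4250, f(x_1) = 4.157858, coefficient = 2
x_2 = 1.6000, f(x_2) = 4.953032, coefficient = 2
x_3 = 1.7750, f(x_3) = 5.900281, coefficient = 2
x_4 = 1.9500, f(x_4) = 7.028688, coefficient = 2
x_5 = 2.1250, f(x_5) = 8.372897, coefficient = 2
x_6 = 2.3000, f(x_6) = 9.974182, coefficient = 2
x_7 = 2.4750, f(x_7) = 11.881707, coefficient = 2
x_8 = 2.6500, f(x_8) = 14.154039, coefficient = 2
x_9 = 2.8250, f(x_9) = 16.860945, coefficient = 2
x_10 = 3.0000, f(x_10) = 20.085537, coefficient = 1

I ≈ (0.175000/2) × 190.143139 = 16.637525
Exact value: 16.595194
Error: 0.042331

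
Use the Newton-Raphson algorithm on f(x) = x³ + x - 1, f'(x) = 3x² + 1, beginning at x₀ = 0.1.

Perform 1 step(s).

f(x) = x³ + x - 1
f'(x) = 3x² + 1
x₀ = 0.1

Newton-Raphson formula: x_{n+1} = x_n - f(x_n)/f'(x_n)

Iteration 1:
  f(0.100000) = -0.899000
  f'(0.100000) = 1.030000
  x_1 = 0.100000 - (-0.899000)/1.030000 = 0.972816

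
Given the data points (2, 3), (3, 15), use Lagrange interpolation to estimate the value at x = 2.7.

Lagrange interpolation formula:
P(x) = Σ yᵢ × Lᵢ(x)
where Lᵢ(x) = Π_{j≠i} (x - xⱼ)/(xᵢ - xⱼ)

L_0(2.7) = (2.7 - 3)/(2 - 3) = 0.300000
L_1(2.7) = (2.7 - 2)/(3 - 2) = 0.700000

P(2.7) = 3×L_0(2.7) + 15×L_1(2.7)
P(2.7) = 11.400000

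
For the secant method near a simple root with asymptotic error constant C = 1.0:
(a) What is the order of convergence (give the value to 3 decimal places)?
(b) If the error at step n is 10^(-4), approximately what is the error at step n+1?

(a) Secant method has superlinear convergence with order φ = (1+√5)/2 ≈ 1.618.
    This means |e_{n+1}| ≈ C|e_n|^1.618.

(b) With |e_n| = 10^(-4) and C = 1.0:
    |e_{n+1}| ≈ 1.0 × (10^(-4))^1.618 = 1.0 × 10^(-6.47)

(a) ≈ 1.618 (golden ratio); (b) |e_{n+1}| ≈ 3.372e-07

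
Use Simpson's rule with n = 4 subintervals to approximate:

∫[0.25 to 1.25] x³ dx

f(x) = x³
a = 0.25, b = 1.25, n = 4
h = (b - a)/n = 0.250000

Simpson's rule: (h/3)[f(x₀) + 4f(x₁) + 2f(x₂) + ... + f(xₙ)]

x_0 = 0.2500, f(x_0) = 0.015625, coefficient = 1
x_1 = 0.5000, f(x_1) = 0.125000, coefficient = 4
x_2 = 0.7500, f(x_2) = 0.421875, coefficient = 2
x_3 = 1.0000, f(x_3) = 1.000000, coefficient = 4
x_4 = 1.2500, f(x_4) = 1.953125, coefficient = 1

I ≈ (0.250000/3) × 7.312500 = 0.609375
Exact value: 0.609375
Error: 0.000000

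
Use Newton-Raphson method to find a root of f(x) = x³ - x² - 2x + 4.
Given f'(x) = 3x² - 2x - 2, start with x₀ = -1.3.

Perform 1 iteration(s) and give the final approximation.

f(x) = x³ - x² - 2x + 4
f'(x) = 3x² - 2x - 2
x₀ = -1.3

Newton-Raphson formula: x_{n+1} = x_n - f(x_n)/f'(x_n)

Iteration 1:
  f(-1.300000) = 2.713000
  f'(-1.300000) = 5.670000
  x_1 = -1.300000 - 2.713000/5.670000 = -1.778483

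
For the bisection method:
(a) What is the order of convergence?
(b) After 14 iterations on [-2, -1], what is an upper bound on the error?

(a) Bisection has linear (order 1) convergence; the error is halved each step.

(b) Error bound = (b-a)/2^n = (-1 - (-2))/2^{14}
    = 1/2^{14}

(a) 1 (linear); (b) error ≤ 6.10e-05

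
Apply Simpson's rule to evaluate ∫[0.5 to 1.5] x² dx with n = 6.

f(x) = x²
a = 0.5, b = 1.5, n = 6
h = (b - a)/n = 0.166667

Simpson's rule: (h/3)[f(x₀) + 4f(x₁) + 2f(x₂) + ... + f(xₙ)]

x_0 = 0.5000, f(x_0) = 0.250000, coefficient = 1
x_1 = 0.6667, f(x_1) = 0.444444, coefficient = 4
x_2 = 0.8333, f(x_2) = 0.694444, coefficient = 2
x_3 = 1.0000, f(x_3) = 1.000000, coefficient = 4
x_4 = 1.1667, f(x_4) = 1.361111, coefficient = 2
x_5 = 1.3333, f(x_5) = 1.777778, coefficient = 4
x_6 = 1.5000, f(x_6) = 2.250000, coefficient = 1

I ≈ (0.166667/3) × 19.500000 = 1.083333
Exact value: 1.083333
Error: 0.000000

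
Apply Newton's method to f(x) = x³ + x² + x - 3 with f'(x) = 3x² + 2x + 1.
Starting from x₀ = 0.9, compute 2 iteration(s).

f(x) = x³ + x² + x - 3
f'(x) = 3x² + 2x + 1
x₀ = 0.9

Newton-Raphson formula: x_{n+1} = x_n - f(x_n)/f'(x_n)

Iteration 1:
  f(0.900000) = -0.561000
  f'(0.900000) = 5.230000
  x_1 = 0.900000 - (-0.561000)/5.230000 = 1.007266
Iteration 2:
  f(1.007266) = 0.043806
  f'(1.007266) = 6.058285
  x_2 = 1.007266 - 0.043806/6.058285 = 1.000035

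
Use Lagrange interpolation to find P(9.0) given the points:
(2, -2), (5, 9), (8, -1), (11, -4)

Lagrange interpolation formula:
P(x) = Σ yᵢ × Lᵢ(x)
where Lᵢ(x) = Π_{j≠i} (x - xⱼ)/(xᵢ - xⱼ)

L_0(9.0) = (9.0 - 5)/(2 - 5) × (9.0 - 8)/(2 - 8) × (9.0 - 11)/(2 - 11) = 0.049383
L_1(9.0) = (9.0 - 2)/(5 - 2) × (9.0 - 8)/(5 - 8) × (9.0 - 11)/(5 - 11) = -0.259259
L_2(9.0) = (9.0 - 2)/(8 - 2) × (9.0 - 5)/(8 - 5) × (9.0 - 11)/(8 - 11) = 1.037037
L_3(9.0) = (9.0 - 2)/(11 - 2) × (9.0 - 5)/(11 - 5) × (9.0 - 8)/(11 - 8) = 0.172840

P(9.0) = (-2)×L_0(9.0) + 9×L_1(9.0) + (-1)×L_2(9.0) + (-4)×L_3(9.0)
P(9.0) = -4.160494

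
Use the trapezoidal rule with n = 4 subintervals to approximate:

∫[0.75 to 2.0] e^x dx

f(x) = e^x
a = 0.75, b = 2.0, n = 4
h = (b - a)/n = 0.312500

Trapezoidal rule: (h/2)[f(x₀) + 2f(x₁) + 2f(x₂) + ... + f(xₙ)]

x_0 = 0.7500, f(x_0) = 2.117000, coefficient = 1
x_1 = 1.0625, f(x_1) = 2.893596, coefficient = 2
x_2 = 1.3750, f(x_2) = 3.955077, coefficient = 2
x_3 = 1.6875, f(x_3) = 5.405949, coefficient = 2
x_4 = 2.0000, f(x_4) = 7.389056, coefficient = 1

I ≈ (0.312500/2) × 34.015299 = 5.314891
Exact value: 5.272056
Error: 0.042834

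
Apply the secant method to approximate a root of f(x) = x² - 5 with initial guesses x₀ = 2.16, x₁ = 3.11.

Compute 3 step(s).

f(x) = x² - 5
x₀ = 2.16, x₁ = 3.11

Secant formula: x_{n+1} = x_n - f(x_n)(x_n - x_{n-1})/(f(x_n) - f(x_{n-1}))

Iteration 1:
  f(2.160000) = -0.334400
  f(3.110000) = 4.672100
  x_2 = 3.110000 - 4.672100×(3.110000 - 2.160000)/(4.672100 - (-0.334400))
       = 2.223454
Iteration 2:
  f(3.110000) = 4.672100
  f(2.223454) = -0.056254
  x_3 = 2.223454 - (-0.056254)×(2.223454 - 3.110000)/(-0.056254 - 4.672100)
       = 2.234001
Iteration 3:
  f(2.223454) = -0.056254
  f(2.234001) = -0.009240
  x_4 = 2.234001 - (-0.009240)×(2.234001 - 2.223454)/(-0.009240 - (-0.056254))
       = 2.236074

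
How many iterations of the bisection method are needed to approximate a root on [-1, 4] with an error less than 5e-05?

We need (b-a)/2^n ≤ 5e-05
(4 - (-1))/2^n ≤ 5e-05
5/2^n ≤ 5e-05
2^n ≥ 100000
n ≥ log₂(100000) = 16.61
n ≥ 17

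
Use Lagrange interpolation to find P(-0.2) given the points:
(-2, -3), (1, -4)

Lagrange interpolation formula:
P(x) = Σ yᵢ × Lᵢ(x)
where Lᵢ(x) = Π_{j≠i} (x - xⱼ)/(xᵢ - xⱼ)

L_0(-0.2) = (-0.2 - 1)/(-2 - 1) = 0.400000
L_1(-0.2) = (-0.2 - (-2))/(1 - (-2)) = 0.600000

P(-0.2) = (-3)×L_0(-0.2) + (-4)×L_1(-0.2)
P(-0.2) = -3.600000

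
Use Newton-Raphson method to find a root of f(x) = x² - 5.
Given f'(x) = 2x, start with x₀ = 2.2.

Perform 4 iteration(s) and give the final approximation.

f(x) = x² - 5
f'(x) = 2x
x₀ = 2.2

Newton-Raphson formula: x_{n+1} = x_n - f(x_n)/f'(x_n)

Iteration 1:
  f(2.200000) = -0.160000
  f'(2.200000) = 4.400000
  x_1 = 2.200000 - (-0.160000)/4.400000 = 2.236364
Iteration 2:
  f(2.236364) = 0.001322
  f'(2.236364) = 4.472727
  x_2 = 2.236364 - 0.001322/4.472727 = 2.236068
Iteration 3:
  f(2.236068) = 0.000000
  f'(2.236068) = 4.472136
  x_3 = 2.236068 - 0.000000/4.472136 = 2.236068
Iteration 4:
  f(2.236068) = 0.000000
  f'(2.236068) = 4.472136
  x_4 = 2.236068 - 0.000000/4.472136 = 2.236068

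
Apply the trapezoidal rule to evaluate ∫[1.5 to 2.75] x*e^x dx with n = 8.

f(x) = x*e^x
a = 1.5, b = 2.75, n = 8
h = (b - a)/n = 0.156250

Trapezoidal rule: (h/2)[f(x₀) + 2f(x₁) + 2f(x₂) + ... + f(xₙ)]

x_0 = 1.5000, f(x_0) = 6.722534, coefficient = 1
x_1 = 1.6562, f(x_1) = 8.678130, coefficient = 2
x_2 = 1.8125, f(x_2) = 11.102909, coefficient = 2
x_3 = 1.9688, f(x_3) = 14.099634, coefficient = 2
x_4 = 2.1250, f(x_4) = 17.792407, coefficient = 2
x_5 = 2.2812, f(x_5) = 22.330948, coefficient = 2
x_6 = 2.4375, f(x_6) = 27.895710, coefficient = 2
x_7 = 2.5938, f(x_7) = 34.703991, coefficient = 2
x_8 = 2.7500, f(x_8) = 43.017238, coefficient = 1

I ≈ (0.156250/2) × 322.947229 = 25.230252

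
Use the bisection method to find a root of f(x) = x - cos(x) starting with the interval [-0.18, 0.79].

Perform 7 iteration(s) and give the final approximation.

f(x) = x - cos(x)
Initial interval: [-0.18, 0.79]

Iteration 1:
  c_1 = (-0.180000 + 0.790000)/2 = 0.305000
  f(c_1) = f(0.305000) = -0.648847
  f(a) × f(c) ≥ 0, new interval: [0.305000, 0.790000]
Iteration 2:
  c_2 = (0.305000 + 0.790000)/2 = 0.547500
  f(c_2) = f(0.547500) = -0.306329
  f(a) × f(c) ≥ 0, new interval: [0.547500, 0.790000]
Iteration 3:
  c_3 = (0.547500 + 0.790000)/2 = 0.668750
  f(c_3) = f(0.668750) = -0.115847
  f(a) × f(c) ≥ 0, new interval: [0.668750, 0.790000]
Iteration 4:
  c_4 = (0.668750 + 0.790000)/2 = 0.729375
  f(c_4) = f(0.729375) = -0.016216
  f(a) × f(c) ≥ 0, new interval: [0.729375, 0.790000]
Iteration 5:
  c_5 = (0.729375 + 0.790000)/2 = 0.759688
  f(c_5) = f(0.759688) = 0.034636
  f(a) × f(c) < 0, new interval: [0.729375, 0.759688]
Iteration 6:
  c_6 = (0.729375 + 0.759688)/2 = 0.744531
  f(c_6) = f(0.744531) = 0.009126
  f(a) × f(c) < 0, new interval: [0.729375, 0.744531]
Iteration 7:
  c_7 = (0.729375 + 0.744531)/2 = 0.736953
  f(c_7) = f(0.736953) = -0.003566
  f(a) × f(c) ≥ 0, new interval: [0.736953, 0.744531]

After 7 iteration(s), the approximation is c_7 = 0.736953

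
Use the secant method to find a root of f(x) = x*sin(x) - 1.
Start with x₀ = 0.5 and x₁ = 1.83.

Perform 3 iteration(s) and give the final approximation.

f(x) = x*sin(x) - 1
x₀ = 0.5, x₁ = 1.83

Secant formula: x_{n+1} = x_n - f(x_n)(x_n - x_{n-1})/(f(x_n) - f(x_{n-1}))

Iteration 1:
  f(0.500000) = -0.760287
  f(1.830000) = 0.768868
  x_2 = 1.830000 - 0.768868×(1.830000 - 0.500000)/(0.768868 - (-0.760287))
       = 1.161269
Iteration 2:
  f(1.830000) = 0.768868
  f(1.161269) = 0.065242
  x_3 = 1.161269 - 0.065242×(1.161269 - 1.830000)/(0.065242 - 0.768868)
       = 1.099262
Iteration 3:
  f(1.161269) = 0.065242
  f(1.099262) = -0.020698
  x_4 = 1.099262 - (-0.020698)×(1.099262 - 1.161269)/(-0.020698 - 0.065242)
       = 1.114196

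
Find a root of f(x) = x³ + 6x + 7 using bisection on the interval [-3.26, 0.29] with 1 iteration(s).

f(x) = x³ + 6x + 7
Initial interval: [-3.26, 0.29]

Iteration 1:
  c_1 = (-3.260000 + 0.290000)/2 = -1.485000
  f(c_1) = f(-1.485000) = -5.184759
  f(a) × f(c) ≥ 0, new interval: [-1.485000, 0.290000]

After 1 iteration(s), the approximation is c_1 = -1.485000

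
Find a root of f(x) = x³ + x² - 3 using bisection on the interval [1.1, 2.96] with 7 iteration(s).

f(x) = x³ + x² - 3
Initial interval: [1.1, 2.96]

Iteration 1:
  c_1 = (1.100000 + 2.960000)/2 = 2.030000
  f(c_1) = f(2.030000) = 9.486327
  f(a) × f(c) < 0, new interval: [1.100000, 2.030000]
Iteration 2:
  c_2 = (1.100000 + 2.030000)/2 = 1.565000
  f(c_2) = f(1.565000) = 3.282262
  f(a) × f(c) < 0, new interval: [1.100000, 1.565000]
Iteration 3:
  c_3 = (1.100000 + 1.565000)/2 = 1.332500
  f(c_3) = f(1.332500) = 1.141485
  f(a) × f(c) < 0, new interval: [1.100000, 1.332500]
Iteration 4:
  c_4 = (1.100000 + 1.332500)/2 = 1.216250
  f(c_4) = f(1.216250) = 0.278419
  f(a) × f(c) < 0, new interval: [1.100000, 1.216250]
Iteration 5:
  c_5 = (1.100000 + 1.216250)/2 = 1.158125
  f(c_5) = f(1.158125) = -0.105407
  f(a) × f(c) ≥ 0, new interval: [1.158125, 1.216250]
Iteration 6:
  c_6 = (1.158125 + 1.216250)/2 = 1.187188
  f(c_6) = f(1.187188) = 0.082653
  f(a) × f(c) < 0, new interval: [1.158125, 1.187188]
Iteration 7:
  c_7 = (1.158125 + 1.187188)/2 = 1.172656
  f(c_7) = f(1.172656) = -0.012331
  f(a) × f(c) ≥ 0, new interval: [1.172656, 1.187188]

After 7 iteration(s), the approximation is c_7 = 1.172656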